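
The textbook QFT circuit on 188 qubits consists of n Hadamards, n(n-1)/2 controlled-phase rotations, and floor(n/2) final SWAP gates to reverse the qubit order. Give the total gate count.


Hadamard gates: 188
Controlled rotations: n*(n-1)/2 = 188*187/2 = 17578
SWAP gates: floor(n/2) = floor(188/2) = 94
Total = 188 + 17578 + 94
= 17860

17860


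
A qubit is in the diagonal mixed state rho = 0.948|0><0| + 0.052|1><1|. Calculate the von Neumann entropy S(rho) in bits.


S = -p*log2(p) - (1-p)*log2(1-p)
p = 0.9480, 1-p = 0.0520
= -0.9480 * log2(0.9480) - 0.0520 * log2(0.0520)
= -(-0.0730) - (-0.2218)
= 0.2948

0.2948


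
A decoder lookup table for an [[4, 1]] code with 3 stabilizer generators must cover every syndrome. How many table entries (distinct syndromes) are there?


Each stabilizer generator gives a binary (+1 or -1) measurement outcome.
With 3 independent generators:
Total syndromes = 2^3
= 8

8


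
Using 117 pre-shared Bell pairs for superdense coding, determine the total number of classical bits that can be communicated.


Superdense coding allows 2 classical bits per shared entangled pair.
117 pair(s) -> 2 * 117 = 234 classical bits

234


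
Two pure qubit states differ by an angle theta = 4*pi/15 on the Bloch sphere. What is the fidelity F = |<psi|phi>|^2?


For states separated by angle theta on Bloch sphere:
F = cos^2(theta/2)
theta = 4*pi/15 = 0.8378
theta/2 = 0.4189
cos(theta/2) = 0.9135
F = 0.8346

0.8346


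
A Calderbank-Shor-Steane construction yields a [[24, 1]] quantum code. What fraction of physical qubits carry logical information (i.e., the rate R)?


Code rate R = k/n
= 1/24
= 0.0417

0.0417


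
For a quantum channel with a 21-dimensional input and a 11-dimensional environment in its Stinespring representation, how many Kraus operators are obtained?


Tracing out the environment in an orthonormal basis {|i>_E} gives Kraus operators K_i = <i|_E U |0>_E.
Number of Kraus operators = dim(H_env) = d_env
= 11

11


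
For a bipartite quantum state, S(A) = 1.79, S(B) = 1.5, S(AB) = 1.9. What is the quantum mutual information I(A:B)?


I(A:B) = S(A) + S(B) - S(AB)
= 1.79 + 1.5 - 1.9
= 1.3900

1.3900


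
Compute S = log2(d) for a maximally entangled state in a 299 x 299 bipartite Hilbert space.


For a maximally entangled state in d x d:
S = log2(d) = log2(299)
= 8.2240

8.2240


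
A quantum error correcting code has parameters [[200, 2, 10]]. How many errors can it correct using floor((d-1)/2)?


Code parameters: [[200, 2, 10]], distance d = 10.
Number of correctable errors = floor((d-1)/2)
= floor((10 - 1)/2)
= floor(9/2)
= 4

4


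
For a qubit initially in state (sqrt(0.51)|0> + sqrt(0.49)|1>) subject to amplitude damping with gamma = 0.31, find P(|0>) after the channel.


For amplitude damping with parameter gamma on state sqrt(a)|0> + sqrt(b)|1>:
alpha^2 = 0.51, beta^2 = 0.49
P(|0>) = alpha^2 + gamma * beta^2
= 0.51 + 0.31 * 0.49
= 0.51 + 0.1519
= 0.6619

0.6619


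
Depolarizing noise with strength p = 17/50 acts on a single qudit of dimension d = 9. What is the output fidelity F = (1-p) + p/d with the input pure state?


F = (1-p) + p/d
= (1 - 0.3400) + 0.3400/9
= 0.6600 + 0.0378
= 0.6978

0.6978


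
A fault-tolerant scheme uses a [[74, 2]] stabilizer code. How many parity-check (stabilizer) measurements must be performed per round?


For an [[n,k]] stabilizer code:
Number of stabilizer generators = n - k
= 74 - 2
= 72

72


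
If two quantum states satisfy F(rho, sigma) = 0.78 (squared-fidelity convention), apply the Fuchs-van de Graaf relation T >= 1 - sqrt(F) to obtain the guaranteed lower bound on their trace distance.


Fuchs-van de Graaf (squared-fidelity convention): 1 - sqrt(F) <= T <= sqrt(1 - F).
Lower bound: T >= 1 - sqrt(F)
sqrt(F) = sqrt(0.78) = 0.8832
T >= 1 - 0.8832
T >= 0.1168

0.1168


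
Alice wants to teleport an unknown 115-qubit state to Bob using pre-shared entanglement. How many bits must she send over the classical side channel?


Quantum teleportation requires 2 classical bits per qubit teleported.
115 qubit(s) -> 2 * 115 = 230 classical bits

230


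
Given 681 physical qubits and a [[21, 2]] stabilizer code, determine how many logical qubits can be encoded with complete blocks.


Each code block uses 21 physical qubits for 2 logical qubit(s).
Number of complete blocks = floor(681 / 21) = 32
Logical qubits = 32 * 2
= 64

64


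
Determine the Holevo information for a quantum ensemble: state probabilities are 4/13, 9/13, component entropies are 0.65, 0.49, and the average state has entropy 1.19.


chi = S(rho) - sum_i p_i * S(rho_i)
Weighted entropy = 4/13 * 0.65 + 9/13 * 0.49
= 0.5392
chi = 1.19 - 0.5392
= 0.6508

0.6508


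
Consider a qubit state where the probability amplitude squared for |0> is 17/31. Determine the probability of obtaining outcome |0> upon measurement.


|alpha|^2 = 17/31 = 0.5484
|beta|^2 = 1 - 17/31 = 14/31 = 0.4516
P(|0>) = |alpha|^2 = 0.5484

0.5484


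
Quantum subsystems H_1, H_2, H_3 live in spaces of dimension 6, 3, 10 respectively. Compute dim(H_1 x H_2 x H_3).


dim(H_1 x H_2 x H_3) = 6 * 3 * 10
= 18 * 10
= 180

180


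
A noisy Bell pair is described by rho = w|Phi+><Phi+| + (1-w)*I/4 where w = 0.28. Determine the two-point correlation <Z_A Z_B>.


|Phi+> = (|00> + |11>)/sqrt(2)
For the pure Bell state, <Z_A Z_B> = +1 (Bell-state Pauli correlator).
The maximally-mixed part I/4 has tr(I/4 * P tensor P) = 0 for any traceless Pauli P.
So <Z_A Z_B>_rho = w * (+1) + (1 - w) * 0
= 0.28 * (+1)
= 0.2800

0.2800


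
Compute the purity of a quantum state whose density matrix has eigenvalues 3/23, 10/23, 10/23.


tr(rho^2) = sum of eigenvalues squared
= (3/23)^2 + (10/23)^2 + (10/23)^2
= (9 + 100 + 100) / 529
= 209/529
= 0.3951

0.3951


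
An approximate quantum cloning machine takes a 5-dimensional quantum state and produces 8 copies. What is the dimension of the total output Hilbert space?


Output space = H^(tensor 8) where dim(H) = 5
dim = 5^8
= 25 (after 2 factors)
= 125 (after 3 factors)
= 625 (after 4 factors)
= 3125 (after 5 factors)
= 15625 (after 6 factors)
= 78125 (after 7 factors)
= 390625 (after 8 factors)
= 390625

390625


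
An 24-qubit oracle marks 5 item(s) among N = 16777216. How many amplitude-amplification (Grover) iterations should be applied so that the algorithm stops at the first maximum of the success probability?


After j Grover iterations the success probability is P(j) = sin^2((2j+1)*theta), where sin(theta) = sqrt(k/N).
N = 2^24 = 16777216, k = 5
sin(theta) = sqrt(k/N) = 0.0005459150336
theta = arcsin(sqrt(k/N)) = 0.0005459150607 rad
P(j) reaches its first maximum when (2j+1)*theta is as close as possible to pi/2, i.e. j = round(pi/(4*theta) - 1/2).
pi/(4*theta) - 1/2 = 1438.1820
(For comparison, the common estimate pi/4 * sqrt(N/k) = 1438.6821; the exact maximiser is used here.)
Optimal iterations = 1438

1438


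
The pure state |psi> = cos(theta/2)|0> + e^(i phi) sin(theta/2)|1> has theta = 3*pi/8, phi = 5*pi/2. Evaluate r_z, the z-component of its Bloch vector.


theta = 1.1781, phi = 7.8540
r_z = cos(theta) = 0.3827

0.3827


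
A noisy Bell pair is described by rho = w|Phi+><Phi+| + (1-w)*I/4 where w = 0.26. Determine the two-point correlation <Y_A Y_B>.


|Phi+> = (|00> + |11>)/sqrt(2)
For the pure Bell state, <Y_A Y_B> = -1 (Bell-state Pauli correlator).
The maximally-mixed part I/4 has tr(I/4 * P tensor P) = 0 for any traceless Pauli P.
So <Y_A Y_B>_rho = w * (-1) + (1 - w) * 0
= 0.26 * (-1)
= -0.2600

-0.2600


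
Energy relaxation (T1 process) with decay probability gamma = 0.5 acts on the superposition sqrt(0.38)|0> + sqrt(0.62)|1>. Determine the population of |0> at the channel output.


For amplitude damping with parameter gamma on state sqrt(a)|0> + sqrt(b)|1>:
alpha^2 = 0.38, beta^2 = 0.62
P(|0>) = alpha^2 + gamma * beta^2
= 0.38 + 0.5 * 0.62
= 0.38 + 0.3100
= 0.6900

0.6900


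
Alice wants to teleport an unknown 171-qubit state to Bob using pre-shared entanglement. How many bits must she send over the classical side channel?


Quantum teleportation requires 2 classical bits per qubit teleported.
171 qubit(s) -> 2 * 171 = 342 classical bits

342


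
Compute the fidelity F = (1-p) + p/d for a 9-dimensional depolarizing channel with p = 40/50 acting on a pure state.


F = (1-p) + p/d
= (1 - 0.8000) + 0.8000/9
= 0.2000 + 0.0889
= 0.2889

0.2889


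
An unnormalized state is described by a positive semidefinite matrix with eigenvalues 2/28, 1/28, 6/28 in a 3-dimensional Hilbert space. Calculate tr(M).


tr(M) = sum of eigenvalues
= 2/28 + 1/28 + 6/28
= 9/28
= 0.3214

0.3214


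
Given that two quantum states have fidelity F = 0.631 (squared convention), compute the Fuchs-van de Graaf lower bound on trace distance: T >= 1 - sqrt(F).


Fuchs-van de Graaf (squared-fidelity convention): 1 - sqrt(F) <= T <= sqrt(1 - F).
Lower bound: T >= 1 - sqrt(F)
sqrt(F) = sqrt(0.631) = 0.7944
T >= 1 - 0.7944
T >= 0.2056

0.2056


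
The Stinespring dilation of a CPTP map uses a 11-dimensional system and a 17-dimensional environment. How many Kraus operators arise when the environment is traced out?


Tracing out the environment in an orthonormal basis {|i>_E} gives Kraus operators K_i = <i|_E U |0>_E.
Number of Kraus operators = dim(H_env) = d_env
= 17

17


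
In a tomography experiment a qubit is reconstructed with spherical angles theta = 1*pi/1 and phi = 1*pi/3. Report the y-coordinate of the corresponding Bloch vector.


theta = 3.1416, phi = 1.0472
r_y = sin(theta)*sin(phi) = 0.0000 * 0.8660
r_y = 0.0000

0.0000


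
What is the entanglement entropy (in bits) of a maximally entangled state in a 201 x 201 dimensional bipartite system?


For a maximally entangled state in d x d:
S = log2(d) = log2(201)
= 7.6511

7.6511


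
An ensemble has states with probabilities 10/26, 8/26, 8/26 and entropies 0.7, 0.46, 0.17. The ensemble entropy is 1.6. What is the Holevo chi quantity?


chi = S(rho) - sum_i p_i * S(rho_i)
Weighted entropy = 10/26 * 0.7 + 8/26 * 0.46 + 8/26 * 0.17
= 0.4631
chi = 1.6 - 0.4631
= 1.1369

1.1369


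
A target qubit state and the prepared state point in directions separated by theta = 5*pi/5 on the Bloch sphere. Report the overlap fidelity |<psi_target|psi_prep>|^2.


For states separated by angle theta on Bloch sphere:
F = cos^2(theta/2)
theta = 5*pi/5 = 3.1416
theta/2 = 1.5708
cos(theta/2) = 0.0000
F = 0.0000

0.0000


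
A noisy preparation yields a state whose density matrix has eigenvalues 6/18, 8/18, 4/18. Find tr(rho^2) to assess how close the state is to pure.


tr(rho^2) = sum of eigenvalues squared
= (6/18)^2 + (8/18)^2 + (4/18)^2
= (36 + 64 + 16) / 324
= 116/324
= 0.3580

0.3580


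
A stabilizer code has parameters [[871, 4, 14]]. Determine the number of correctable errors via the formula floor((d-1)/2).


Code parameters: [[871, 4, 14]], distance d = 14.
Number of correctable errors = floor((d-1)/2)
= floor((14 - 1)/2)
= floor(13/2)
= 6

6


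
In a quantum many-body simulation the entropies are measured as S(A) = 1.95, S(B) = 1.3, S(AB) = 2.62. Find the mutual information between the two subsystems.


I(A:B) = S(A) + S(B) - S(AB)
= 1.95 + 1.3 - 2.62
= 0.6300

0.6300


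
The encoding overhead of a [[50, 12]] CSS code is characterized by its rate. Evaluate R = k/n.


Code rate R = k/n
= 12/50
= 0.2400

0.2400


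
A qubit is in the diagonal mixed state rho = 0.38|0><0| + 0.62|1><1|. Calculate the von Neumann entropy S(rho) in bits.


S = -p*log2(p) - (1-p)*log2(1-p)
p = 0.3800, 1-p = 0.6200
= -0.3800 * log2(0.3800) - 0.6200 * log2(0.6200)
= -(-0.5305) - (-0.4276)
= 0.9580

0.9580


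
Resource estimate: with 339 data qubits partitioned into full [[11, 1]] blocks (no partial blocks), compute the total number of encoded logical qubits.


Each code block uses 11 physical qubits for 1 logical qubit(s).
Number of complete blocks = floor(339 / 11) = 30
Logical qubits = 30 * 1
= 30

30


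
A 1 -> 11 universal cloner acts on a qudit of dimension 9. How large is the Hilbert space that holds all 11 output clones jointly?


Output space = H^(tensor 11) where dim(H) = 9
dim = 9^11
= 81 (after 2 factors)
= 729 (after 3 factors)
= 6561 (after 4 factors)
= 59049 (after 5 factors)
= 531441 (after 6 factors)
= 4782969 (after 7 factors)
= 43046721 (after 8 factors)
= 387420489 (after 9 factors)
= 3486784401 (after 10 factors)
= 31381059609 (after 11 factors)
= 31381059609

31381059609


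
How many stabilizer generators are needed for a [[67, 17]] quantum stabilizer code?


For an [[n,k]] stabilizer code:
Number of stabilizer generators = n - k
= 67 - 17
= 50

50


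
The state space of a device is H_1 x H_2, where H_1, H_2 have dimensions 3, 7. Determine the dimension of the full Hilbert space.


dim(H_1 x H_2) = 3 * 7
= 21

21


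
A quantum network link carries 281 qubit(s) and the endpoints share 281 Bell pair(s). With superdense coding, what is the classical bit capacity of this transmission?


Superdense coding allows 2 classical bits per shared entangled pair.
281 pair(s) -> 2 * 281 = 562 classical bits

562


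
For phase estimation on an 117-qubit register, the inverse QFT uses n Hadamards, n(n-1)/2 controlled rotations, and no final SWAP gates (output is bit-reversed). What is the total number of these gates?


Hadamard gates: 117
Controlled rotations: n*(n-1)/2 = 117*116/2 = 6786
SWAP gates: 0 (omitted)
Total = 117 + 6786
= 6903

6903


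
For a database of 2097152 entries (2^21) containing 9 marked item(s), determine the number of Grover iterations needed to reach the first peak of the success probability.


After j Grover iterations the success probability is P(j) = sin^2((2j+1)*theta), where sin(theta) = sqrt(k/N).
N = 2^21 = 2097152, k = 9
sin(theta) = sqrt(k/N) = 0.002071601898
theta = arcsin(sqrt(k/N)) = 0.00207160338 rad
P(j) reaches its first maximum when (2j+1)*theta is as close as possible to pi/2, i.e. j = round(pi/(4*theta) - 1/2).
pi/(4*theta) - 1/2 = 378.6257
(For comparison, the common estimate pi/4 * sqrt(N/k) = 379.1260; the exact maximiser is used here.)
Optimal iterations = 379

379


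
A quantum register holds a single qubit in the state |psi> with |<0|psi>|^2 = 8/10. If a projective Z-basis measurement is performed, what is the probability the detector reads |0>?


|alpha|^2 = 8/10 = 0.8000
|beta|^2 = 1 - 8/10 = 2/10 = 0.2000
P(|0>) = |alpha|^2 = 0.8000

0.8000


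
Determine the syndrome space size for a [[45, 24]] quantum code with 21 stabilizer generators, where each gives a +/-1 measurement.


Each stabilizer generator gives a binary (+1 or -1) measurement outcome.
With 21 independent generators:
Total syndromes = 2^21
= 2097152

2097152


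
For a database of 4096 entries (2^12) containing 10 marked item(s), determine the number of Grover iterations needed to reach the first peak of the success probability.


After j Grover iterations the success probability is P(j) = sin^2((2j+1)*theta), where sin(theta) = sqrt(k/N).
N = 2^12 = 4096, k = 10
sin(theta) = sqrt(k/N) = 0.04941058844
theta = arcsin(sqrt(k/N)) = 0.04943071578 rad
P(j) reaches its first maximum when (2j+1)*theta is as close as possible to pi/2, i.e. j = round(pi/(4*theta) - 1/2).
pi/(4*theta) - 1/2 = 15.3889
(For comparison, the common estimate pi/4 * sqrt(N/k) = 15.8953; the exact maximiser is used here.)
Optimal iterations = 15

15


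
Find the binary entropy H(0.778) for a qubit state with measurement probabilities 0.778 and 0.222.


S = -p*log2(p) - (1-p)*log2(1-p)
p = 0.7780, 1-p = 0.2220
= -0.7780 * log2(0.7780) - 0.2220 * log2(0.2220)
= -(-0.2818) - (-0.4820)
= 0.7638

0.7638


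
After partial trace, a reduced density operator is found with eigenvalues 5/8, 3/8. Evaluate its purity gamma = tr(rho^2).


tr(rho^2) = sum of eigenvalues squared
= (5/8)^2 + (3/8)^2
= (25 + 9) / 64
= 34/64
= 0.5312

0.5312


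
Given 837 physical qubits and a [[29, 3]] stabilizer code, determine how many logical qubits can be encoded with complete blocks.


Each code block uses 29 physical qubits for 3 logical qubit(s).
Number of complete blocks = floor(837 / 29) = 28
Logical qubits = 28 * 3
= 84

84


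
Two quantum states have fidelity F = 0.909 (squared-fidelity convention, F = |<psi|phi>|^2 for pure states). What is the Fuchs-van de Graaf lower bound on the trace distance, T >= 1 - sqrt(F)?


Fuchs-van de Graaf (squared-fidelity convention): 1 - sqrt(F) <= T <= sqrt(1 - F).
Lower bound: T >= 1 - sqrt(F)
sqrt(F) = sqrt(0.909) = 0.9534
T >= 1 - 0.9534
T >= 0.0466

0.0466


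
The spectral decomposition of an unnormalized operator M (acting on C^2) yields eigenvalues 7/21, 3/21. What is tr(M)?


tr(M) = sum of eigenvalues
= 7/21 + 3/21
= 10/21
= 0.4762

0.4762


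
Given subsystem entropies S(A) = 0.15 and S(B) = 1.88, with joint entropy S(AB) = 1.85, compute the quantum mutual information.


I(A:B) = S(A) + S(B) - S(AB)
= 0.15 + 1.88 - 1.85
= 0.1800

0.1800


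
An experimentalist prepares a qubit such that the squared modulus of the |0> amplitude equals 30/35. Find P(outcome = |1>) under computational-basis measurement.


|alpha|^2 = 30/35 = 0.8571
|beta|^2 = 1 - 30/35 = 5/35 = 0.1429
P(|1>) = |beta|^2 = 0.1429

0.1429


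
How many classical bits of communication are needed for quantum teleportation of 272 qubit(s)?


Quantum teleportation requires 2 classical bits per qubit teleported.
272 qubit(s) -> 2 * 272 = 544 classical bits

544


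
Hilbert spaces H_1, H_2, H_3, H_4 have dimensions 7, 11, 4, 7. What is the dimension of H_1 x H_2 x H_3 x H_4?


dim(H_1 x H_2 x H_3 x H_4) = 7 * 11 * 4 * 7
= 77 * 4 * 7
= 308 * 7
= 2156

2156


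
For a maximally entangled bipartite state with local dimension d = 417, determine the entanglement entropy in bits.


For a maximally entangled state in d x d:
S = log2(d) = log2(417)
= 8.7039

8.7039


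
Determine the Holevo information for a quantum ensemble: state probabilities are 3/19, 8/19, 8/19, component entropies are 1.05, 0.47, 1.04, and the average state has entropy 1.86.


chi = S(rho) - sum_i p_i * S(rho_i)
Weighted entropy = 3/19 * 1.05 + 8/19 * 0.47 + 8/19 * 1.04
= 0.8016
chi = 1.86 - 0.8016
= 1.0584

1.0584


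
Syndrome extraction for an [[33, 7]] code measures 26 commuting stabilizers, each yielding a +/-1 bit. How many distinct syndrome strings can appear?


Each stabilizer generator gives a binary (+1 or -1) measurement outcome.
With 26 independent generators:
Total syndromes = 2^26
= 67108864

67108864


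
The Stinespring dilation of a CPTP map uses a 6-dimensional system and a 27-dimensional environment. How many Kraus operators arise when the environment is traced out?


Tracing out the environment in an orthonormal basis {|i>_E} gives Kraus operators K_i = <i|_E U |0>_E.
Number of Kraus operators = dim(H_env) = d_env
= 27

27


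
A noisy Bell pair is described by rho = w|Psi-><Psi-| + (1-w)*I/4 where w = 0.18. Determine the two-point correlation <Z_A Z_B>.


|Psi-> = (|01> - |10>)/sqrt(2)
For the pure Bell state, <Z_A Z_B> = -1 (Bell-state Pauli correlator).
The maximally-mixed part I/4 has tr(I/4 * P tensor P) = 0 for any traceless Pauli P.
So <Z_A Z_B>_rho = w * (-1) + (1 - w) * 0
= 0.18 * (-1)
= -0.1800

-0.1800


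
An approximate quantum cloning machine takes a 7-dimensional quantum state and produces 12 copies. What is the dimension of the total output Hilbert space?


Output space = H^(tensor 12) where dim(H) = 7
dim = 7^12
= 49 (after 2 factors)
= 343 (after 3 factors)
= 2401 (after 4 factors)
= 16807 (after 5 factors)
= 117649 (after 6 factors)
= 823543 (after 7 factors)
= 5764801 (after 8 factors)
= 40353607 (after 9 factors)
= 282475249 (after 10 factors)
= 1977326743 (after 11 factors)
= 13841287201 (after 12 factors)
= 13841287201

13841287201


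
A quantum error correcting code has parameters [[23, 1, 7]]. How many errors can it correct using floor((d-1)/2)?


Code parameters: [[23, 1, 7]], distance d = 7.
Number of correctable errors = floor((d-1)/2)
= floor((7 - 1)/2)
= floor(6/2)
= 3

3


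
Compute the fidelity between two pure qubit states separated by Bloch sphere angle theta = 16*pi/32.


For states separated by angle theta on Bloch sphere:
F = cos^2(theta/2)
theta = 16*pi/32 = 1.5708
theta/2 = 0.7854
cos(theta/2) = 0.7071
F = 0.5000

0.5000


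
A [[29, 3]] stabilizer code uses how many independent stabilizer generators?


For an [[n,k]] stabilizer code:
Number of stabilizer generators = n - k
= 29 - 3
= 26

26


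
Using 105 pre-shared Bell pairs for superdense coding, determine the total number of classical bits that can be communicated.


Superdense coding allows 2 classical bits per shared entangled pair.
105 pair(s) -> 2 * 105 = 210 classical bits

210


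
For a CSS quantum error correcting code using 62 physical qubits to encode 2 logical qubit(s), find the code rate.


Code rate R = k/n
= 2/62
= 0.0323

0.0323


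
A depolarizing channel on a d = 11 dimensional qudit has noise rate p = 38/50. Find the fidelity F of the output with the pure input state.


F = (1-p) + p/d
= (1 - 0.7600) + 0.7600/11
= 0.2400 + 0.0691
= 0.3091

0.3091


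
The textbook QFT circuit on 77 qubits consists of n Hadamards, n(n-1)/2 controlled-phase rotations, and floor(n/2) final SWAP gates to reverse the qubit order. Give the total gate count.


Hadamard gates: 77
Controlled rotations: n*(n-1)/2 = 77*76/2 = 2926
SWAP gates: floor(n/2) = floor(77/2) = 38
Total = 77 + 2926 + 38
= 3041

3041


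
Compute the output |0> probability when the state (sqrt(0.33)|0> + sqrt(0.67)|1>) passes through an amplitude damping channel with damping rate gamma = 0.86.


For amplitude damping with parameter gamma on state sqrt(a)|0> + sqrt(b)|1>:
alpha^2 = 0.33, beta^2 = 0.67
P(|0>) = alpha^2 + gamma * beta^2
= 0.33 + 0.86 * 0.67
= 0.33 + 0.5762
= 0.9062

0.9062


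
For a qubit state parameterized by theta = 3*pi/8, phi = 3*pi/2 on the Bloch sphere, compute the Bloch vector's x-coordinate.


theta = 1.1781, phi = 4.7124
r_x = sin(theta)*cos(phi) = 0.9239 * 0.0000
r_x = 0.0000

0.0000


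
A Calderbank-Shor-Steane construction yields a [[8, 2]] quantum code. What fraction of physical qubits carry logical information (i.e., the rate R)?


Code rate R = k/n
= 2/8
= 0.2500

0.2500


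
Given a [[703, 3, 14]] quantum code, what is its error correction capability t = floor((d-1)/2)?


Code parameters: [[703, 3, 14]], distance d = 14.
Number of correctable errors = floor((d-1)/2)
= floor((14 - 1)/2)
= floor(13/2)
= 6

6


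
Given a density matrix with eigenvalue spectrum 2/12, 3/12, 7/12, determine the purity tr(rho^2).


tr(rho^2) = sum of eigenvalues squared
= (2/12)^2 + (3/12)^2 + (7/12)^2
= (4 + 9 + 49) / 144
= 62/144
= 0.4306

0.4306


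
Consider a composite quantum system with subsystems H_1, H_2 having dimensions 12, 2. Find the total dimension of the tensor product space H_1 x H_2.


dim(H_1 x H_2) = 12 * 2
= 24

24


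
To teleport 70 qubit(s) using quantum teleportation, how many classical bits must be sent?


Quantum teleportation requires 2 classical bits per qubit teleported.
70 qubit(s) -> 2 * 70 = 140 classical bits

140


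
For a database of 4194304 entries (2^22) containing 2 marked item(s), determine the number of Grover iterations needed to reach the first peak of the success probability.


After j Grover iterations the success probability is P(j) = sin^2((2j+1)*theta), where sin(theta) = sqrt(k/N).
N = 2^22 = 4194304, k = 2
sin(theta) = sqrt(k/N) = 0.000690533966
theta = arcsin(sqrt(k/N)) = 0.0006905340209 rad
P(j) reaches its first maximum when (2j+1)*theta is as close as possible to pi/2, i.e. j = round(pi/(4*theta) - 1/2).
pi/(4*theta) - 1/2 = 1136.8779
(For comparison, the common estimate pi/4 * sqrt(N/k) = 1137.3780; the exact maximiser is used here.)
Optimal iterations = 1137

1137


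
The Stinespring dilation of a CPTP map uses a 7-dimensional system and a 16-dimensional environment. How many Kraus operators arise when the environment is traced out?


Tracing out the environment in an orthonormal basis {|i>_E} gives Kraus operators K_i = <i|_E U |0>_E.
Number of Kraus operators = dim(H_env) = d_env
= 16

16


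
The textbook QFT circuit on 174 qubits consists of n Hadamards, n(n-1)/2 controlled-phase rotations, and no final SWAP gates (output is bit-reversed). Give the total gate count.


Hadamard gates: 174
Controlled rotations: n*(n-1)/2 = 174*173/2 = 15051
SWAP gates: 0 (omitted)
Total = 174 + 15051
= 15225

15225


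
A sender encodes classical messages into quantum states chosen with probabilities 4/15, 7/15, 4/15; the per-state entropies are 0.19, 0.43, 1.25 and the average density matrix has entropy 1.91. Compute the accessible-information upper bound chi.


chi = S(rho) - sum_i p_i * S(rho_i)
Weighted entropy = 4/15 * 0.19 + 7/15 * 0.43 + 4/15 * 1.25
= 0.5847
chi = 1.91 - 0.5847
= 1.3253

1.3253


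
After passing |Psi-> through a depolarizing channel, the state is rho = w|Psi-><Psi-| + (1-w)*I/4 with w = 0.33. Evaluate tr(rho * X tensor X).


|Psi-> = (|01> - |10>)/sqrt(2)
For the pure Bell state, <X_A X_B> = -1 (Bell-state Pauli correlator).
The maximally-mixed part I/4 has tr(I/4 * P tensor P) = 0 for any traceless Pauli P.
So <X_A X_B>_rho = w * (-1) + (1 - w) * 0
= 0.33 * (-1)
= -0.3300

-0.3300


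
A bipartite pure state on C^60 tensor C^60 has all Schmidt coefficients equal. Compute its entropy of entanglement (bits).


For a maximally entangled state in d x d:
S = log2(d) = log2(60)
= 5.9069

5.9069


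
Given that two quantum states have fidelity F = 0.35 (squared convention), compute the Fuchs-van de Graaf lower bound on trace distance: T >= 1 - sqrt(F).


Fuchs-van de Graaf (squared-fidelity convention): 1 - sqrt(F) <= T <= sqrt(1 - F).
Lower bound: T >= 1 - sqrt(F)
sqrt(F) = sqrt(0.35) = 0.5916
T >= 1 - 0.5916
T >= 0.4084

0.4084


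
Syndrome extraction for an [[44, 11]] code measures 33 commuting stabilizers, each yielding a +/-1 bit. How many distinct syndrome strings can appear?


Each stabilizer generator gives a binary (+1 or -1) measurement outcome.
With 33 independent generators:
Total syndromes = 2^33
= 8589934592

8589934592


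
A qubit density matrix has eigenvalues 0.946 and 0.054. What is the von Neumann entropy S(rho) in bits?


S = -p*log2(p) - (1-p)*log2(1-p)
p = 0.9460, 1-p = 0.0540
= -0.9460 * log2(0.9460) - 0.0540 * log2(0.0540)
= -(-0.0758) - (-0.2274)
= 0.3032

0.3032


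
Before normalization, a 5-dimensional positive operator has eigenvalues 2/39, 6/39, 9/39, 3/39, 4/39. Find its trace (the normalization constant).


tr(M) = sum of eigenvalues
= 2/39 + 6/39 + 9/39 + 3/39 + 4/39
= 24/39
= 0.6154

0.6154


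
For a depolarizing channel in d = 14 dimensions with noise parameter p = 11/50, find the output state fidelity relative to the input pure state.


F = (1-p) + p/d
= (1 - 0.2200) + 0.2200/14
= 0.7800 + 0.0157
= 0.7957

0.7957


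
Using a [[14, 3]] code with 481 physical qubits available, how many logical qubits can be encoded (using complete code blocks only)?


Each code block uses 14 physical qubits for 3 logical qubit(s).
Number of complete blocks = floor(481 / 14) = 34
Logical qubits = 34 * 3
= 102

102


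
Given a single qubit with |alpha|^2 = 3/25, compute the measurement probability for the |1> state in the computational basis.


|alpha|^2 = 3/25 = 0.1200
|beta|^2 = 1 - 3/25 = 22/25 = 0.8800
P(|1>) = |beta|^2 = 0.8800

0.8800


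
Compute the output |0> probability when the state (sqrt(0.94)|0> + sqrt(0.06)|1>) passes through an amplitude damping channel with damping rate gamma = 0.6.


For amplitude damping with parameter gamma on state sqrt(a)|0> + sqrt(b)|1>:
alpha^2 = 0.94, beta^2 = 0.06
P(|0>) = alpha^2 + gamma * beta^2
= 0.94 + 0.6 * 0.06
= 0.94 + 0.0360
= 0.9760

0.9760


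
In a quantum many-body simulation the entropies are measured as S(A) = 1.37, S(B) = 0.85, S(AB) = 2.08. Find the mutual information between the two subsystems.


I(A:B) = S(A) + S(B) - S(AB)
= 1.37 + 0.85 - 2.08
= 0.1400

0.1400


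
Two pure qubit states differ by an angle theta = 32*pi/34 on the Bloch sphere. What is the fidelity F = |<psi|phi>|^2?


For states separated by angle theta on Bloch sphere:
F = cos^2(theta/2)
theta = 32*pi/34 = 2.9568
theta/2 = 1.4784
cos(theta/2) = 0.0923
F = 0.0085

0.0085


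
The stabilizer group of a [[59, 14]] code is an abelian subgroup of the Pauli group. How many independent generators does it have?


For an [[n,k]] stabilizer code:
Number of stabilizer generators = n - k
= 59 - 14
= 45

45


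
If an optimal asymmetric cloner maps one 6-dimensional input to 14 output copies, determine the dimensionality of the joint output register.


Output space = H^(tensor 14) where dim(H) = 6
dim = 6^14
= 36 (after 2 factors)
= 216 (after 3 factors)
= 1296 (after 4 factors)
= 7776 (after 5 factors)
= 46656 (after 6 factors)
= 279936 (after 7 factors)
= 1679616 (after 8 factors)
= 10077696 (after 9 factors)
= 60466176 (after 10 factors)
= 362797056 (after 11 factors)
= 2176782336 (after 12 factors)
= 13060694016 (after 13 factors)
= 78364164096 (after 14 factors)
= 78364164096

78364164096


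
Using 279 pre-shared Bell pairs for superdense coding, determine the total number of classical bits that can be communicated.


Superdense coding allows 2 classical bits per shared entangled pair.
279 pair(s) -> 2 * 279 = 558 classical bits

558


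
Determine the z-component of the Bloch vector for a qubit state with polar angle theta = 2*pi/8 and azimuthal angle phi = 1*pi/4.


theta = 0.7854, phi = 0.7854
r_z = cos(theta) = 0.7071

0.7071


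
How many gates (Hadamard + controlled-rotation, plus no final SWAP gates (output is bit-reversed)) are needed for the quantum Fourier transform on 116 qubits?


Hadamard gates: 116
Controlled rotations: n*(n-1)/2 = 116*115/2 = 6670
SWAP gates: 0 (omitted)
Total = 116 + 6670
= 6786

6786


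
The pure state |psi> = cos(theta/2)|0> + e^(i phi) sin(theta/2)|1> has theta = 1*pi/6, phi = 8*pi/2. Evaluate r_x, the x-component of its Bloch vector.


theta = 0.5236, phi = 12.5664
r_x = sin(theta)*cos(phi) = 0.5000 * 1.0000
r_x = 0.5000

0.5000


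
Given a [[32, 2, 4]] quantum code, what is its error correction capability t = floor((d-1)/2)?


Code parameters: [[32, 2, 4]], distance d = 4.
Number of correctable errors = floor((d-1)/2)
= floor((4 - 1)/2)
= floor(3/2)
= 1

1


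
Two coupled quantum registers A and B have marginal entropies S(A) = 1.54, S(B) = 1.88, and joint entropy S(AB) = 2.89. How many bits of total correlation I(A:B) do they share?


I(A:B) = S(A) + S(B) - S(AB)
= 1.54 + 1.88 - 2.89
= 0.5300

0.5300


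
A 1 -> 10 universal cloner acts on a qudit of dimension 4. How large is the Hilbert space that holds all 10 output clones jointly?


Output space = H^(tensor 10) where dim(H) = 4
dim = 4^10
= 16 (after 2 factors)
= 64 (after 3 factors)
= 256 (after 4 factors)
= 1024 (after 5 factors)
= 4096 (after 6 factors)
= 16384 (after 7 factors)
= 65536 (after 8 factors)
= 262144 (after 9 factors)
= 1048576 (after 10 factors)
= 1048576

1048576


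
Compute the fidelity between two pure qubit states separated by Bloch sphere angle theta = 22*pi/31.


For states separated by angle theta on Bloch sphere:
F = cos^2(theta/2)
theta = 22*pi/31 = 2.2295
theta/2 = 1.1148
cos(theta/2) = 0.4404
F = 0.1939

0.1939


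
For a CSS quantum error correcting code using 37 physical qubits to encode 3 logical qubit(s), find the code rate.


Code rate R = k/n
= 3/37
= 0.0811

0.0811


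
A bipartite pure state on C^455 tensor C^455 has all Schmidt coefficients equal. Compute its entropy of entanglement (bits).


For a maximally entangled state in d x d:
S = log2(d) = log2(455)
= 8.8297

8.8297


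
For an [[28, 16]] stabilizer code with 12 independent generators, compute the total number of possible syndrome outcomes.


Each stabilizer generator gives a binary (+1 or -1) measurement outcome.
With 12 independent generators:
Total syndromes = 2^12
= 4096

4096


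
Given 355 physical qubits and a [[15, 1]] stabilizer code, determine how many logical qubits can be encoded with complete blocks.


Each code block uses 15 physical qubits for 1 logical qubit(s).
Number of complete blocks = floor(355 / 15) = 23
Logical qubits = 23 * 1
= 23

23


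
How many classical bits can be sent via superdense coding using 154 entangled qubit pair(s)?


Superdense coding allows 2 classical bits per shared entangled pair.
154 pair(s) -> 2 * 154 = 308 classical bits

308


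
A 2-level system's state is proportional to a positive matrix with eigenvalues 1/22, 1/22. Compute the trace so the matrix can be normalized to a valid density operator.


tr(M) = sum of eigenvalues
= 1/22 + 1/22
= 2/22
= 0.0909

0.0909


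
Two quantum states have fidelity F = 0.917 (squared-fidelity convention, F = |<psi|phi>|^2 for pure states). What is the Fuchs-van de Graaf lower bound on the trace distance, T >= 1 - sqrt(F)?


Fuchs-van de Graaf (squared-fidelity convention): 1 - sqrt(F) <= T <= sqrt(1 - F).
Lower bound: T >= 1 - sqrt(F)
sqrt(F) = sqrt(0.917) = 0.9576
T >= 1 - 0.9576
T >= 0.0424

0.0424


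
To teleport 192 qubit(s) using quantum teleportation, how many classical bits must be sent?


Quantum teleportation requires 2 classical bits per qubit teleported.
192 qubit(s) -> 2 * 192 = 384 classical bits

384


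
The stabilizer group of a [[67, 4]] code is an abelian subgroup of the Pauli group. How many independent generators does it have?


For an [[n,k]] stabilizer code:
Number of stabilizer generators = n - k
= 67 - 4
= 63

63


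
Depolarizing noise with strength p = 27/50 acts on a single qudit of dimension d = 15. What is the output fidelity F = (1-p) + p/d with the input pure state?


F = (1-p) + p/d
= (1 - 0.5400) + 0.5400/15
= 0.4600 + 0.0360
= 0.4960

0.4960


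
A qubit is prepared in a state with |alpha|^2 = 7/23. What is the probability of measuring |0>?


|alpha|^2 = 7/23 = 0.3043
|beta|^2 = 1 - 7/23 = 16/23 = 0.6957
P(|0>) = |alpha|^2 = 0.3043

0.3043


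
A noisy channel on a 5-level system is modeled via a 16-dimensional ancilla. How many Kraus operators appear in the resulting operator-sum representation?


Tracing out the environment in an orthonormal basis {|i>_E} gives Kraus operators K_i = <i|_E U |0>_E.
Number of Kraus operators = dim(H_env) = d_env
= 16

16


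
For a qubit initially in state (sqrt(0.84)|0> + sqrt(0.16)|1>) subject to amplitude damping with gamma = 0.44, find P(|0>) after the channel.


For amplitude damping with parameter gamma on state sqrt(a)|0> + sqrt(b)|1>:
alpha^2 = 0.84, beta^2 = 0.16
P(|0>) = alpha^2 + gamma * beta^2
= 0.84 + 0.44 * 0.16
= 0.84 + 0.0704
= 0.9104

0.9104


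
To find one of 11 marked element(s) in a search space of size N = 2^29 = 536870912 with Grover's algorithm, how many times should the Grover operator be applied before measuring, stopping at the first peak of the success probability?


After j Grover iterations the success probability is P(j) = sin^2((2j+1)*theta), where sin(theta) = sqrt(k/N).
N = 2^29 = 536870912, k = 11
sin(theta) = sqrt(k/N) = 0.0001431401294
theta = arcsin(sqrt(k/N)) = 0.0001431401299 rad
P(j) reaches its first maximum when (2j+1)*theta is as close as possible to pi/2, i.e. j = round(pi/(4*theta) - 1/2).
pi/(4*theta) - 1/2 = 5486.4181
(For comparison, the common estimate pi/4 * sqrt(N/k) = 5486.9181; the exact maximiser is used here.)
Optimal iterations = 5486

5486


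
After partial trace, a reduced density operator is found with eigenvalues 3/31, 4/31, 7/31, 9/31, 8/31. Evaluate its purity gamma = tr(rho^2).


tr(rho^2) = sum of eigenvalues squared
= (3/31)^2 + (4/31)^2 + (7/31)^2 + (9/31)^2 + (8/31)^2
= (9 + 16 + 49 + 81 + 64) / 961
= 219/961
= 0.2279

0.2279


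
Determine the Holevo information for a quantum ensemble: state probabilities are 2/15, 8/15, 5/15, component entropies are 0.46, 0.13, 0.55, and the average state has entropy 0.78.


chi = S(rho) - sum_i p_i * S(rho_i)
Weighted entropy = 2/15 * 0.46 + 8/15 * 0.13 + 5/15 * 0.55
= 0.3140
chi = 0.78 - 0.3140
= 0.4660

0.4660


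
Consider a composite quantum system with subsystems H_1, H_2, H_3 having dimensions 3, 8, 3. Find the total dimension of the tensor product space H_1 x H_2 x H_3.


dim(H_1 x H_2 x H_3) = 3 * 8 * 3
= 24 * 3
= 72

72


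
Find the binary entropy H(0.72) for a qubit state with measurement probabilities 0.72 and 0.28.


S = -p*log2(p) - (1-p)*log2(1-p)
p = 0.7200, 1-p = 0.2800
= -0.7200 * log2(0.7200) - 0.2800 * log2(0.2800)
= -(-0.3412) - (-0.5142)
= 0.8555

0.8555


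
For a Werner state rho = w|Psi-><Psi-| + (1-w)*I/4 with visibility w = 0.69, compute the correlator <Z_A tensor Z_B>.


|Psi-> = (|01> - |10>)/sqrt(2)
For the pure Bell state, <Z_A Z_B> = -1 (Bell-state Pauli correlator).
The maximally-mixed part I/4 has tr(I/4 * P tensor P) = 0 for any traceless Pauli P.
So <Z_A Z_B>_rho = w * (-1) + (1 - w) * 0
= 0.69 * (-1)
= -0.6900

-0.6900


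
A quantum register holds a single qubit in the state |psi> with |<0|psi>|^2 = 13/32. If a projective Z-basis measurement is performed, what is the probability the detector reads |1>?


|alpha|^2 = 13/32 = 0.4062
|beta|^2 = 1 - 13/32 = 19/32 = 0.5938
P(|1>) = |beta|^2 = 0.5938

0.5938


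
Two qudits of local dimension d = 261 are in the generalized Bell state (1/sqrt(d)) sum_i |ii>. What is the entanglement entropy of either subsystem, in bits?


For a maximally entangled state in d x d:
S = log2(d) = log2(261)
= 8.0279

8.0279


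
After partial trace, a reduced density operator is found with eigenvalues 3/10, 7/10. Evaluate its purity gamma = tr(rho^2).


tr(rho^2) = sum of eigenvalues squared
= (3/10)^2 + (7/10)^2
= (9 + 49) / 100
= 58/100
= 0.5800

0.5800


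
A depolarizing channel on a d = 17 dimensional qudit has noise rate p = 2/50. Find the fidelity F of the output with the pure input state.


F = (1-p) + p/d
= (1 - 0.0400) + 0.0400/17
= 0.9600 + 0.0024
= 0.9624

0.9624


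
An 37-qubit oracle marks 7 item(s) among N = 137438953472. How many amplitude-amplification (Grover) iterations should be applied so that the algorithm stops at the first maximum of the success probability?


After j Grover iterations the success probability is P(j) = sin^2((2j+1)*theta), where sin(theta) = sqrt(k/N).
N = 2^37 = 137438953472, k = 7
sin(theta) = sqrt(k/N) = 7.136645101e-06
theta = arcsin(sqrt(k/N)) = 7.136645101e-06 rad
P(j) reaches its first maximum when (2j+1)*theta is as close as possible to pi/2, i.e. j = round(pi/(4*theta) - 1/2).
pi/(4*theta) - 1/2 = 110050.9531
(For comparison, the common estimate pi/4 * sqrt(N/k) = 110051.4531; the exact maximiser is used here.)
Optimal iterations = 110051

110051


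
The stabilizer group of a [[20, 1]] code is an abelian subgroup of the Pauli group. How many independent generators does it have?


For an [[n,k]] stabilizer code:
Number of stabilizer generators = n - k
= 20 - 1
= 19

19


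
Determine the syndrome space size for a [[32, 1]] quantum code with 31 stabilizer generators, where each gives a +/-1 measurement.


Each stabilizer generator gives a binary (+1 or -1) measurement outcome.
With 31 independent generators:
Total syndromes = 2^31
= 2147483648

2147483648


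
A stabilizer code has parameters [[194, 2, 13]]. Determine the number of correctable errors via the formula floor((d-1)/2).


Code parameters: [[194, 2, 13]], distance d = 13.
Number of correctable errors = floor((d-1)/2)
= floor((13 - 1)/2)
= floor(12/2)
= 6

6


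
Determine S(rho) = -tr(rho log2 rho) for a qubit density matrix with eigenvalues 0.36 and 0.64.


S = -p*log2(p) - (1-p)*log2(1-p)
p = 0.3600, 1-p = 0.6400
= -0.3600 * log2(0.3600) - 0.6400 * log2(0.6400)
= -(-0.5306) - (-0.4121)
= 0.9427

0.9427
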